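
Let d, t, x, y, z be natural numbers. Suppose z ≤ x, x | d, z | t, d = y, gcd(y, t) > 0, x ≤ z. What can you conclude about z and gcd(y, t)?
z ≤ gcd(y, t)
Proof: x ≤ z and z ≤ x, therefore x = z. d = y and x | d, therefore x | y. x = z, so z | y. Since z | t, z | gcd(y, t). Since gcd(y, t) > 0, z ≤ gcd(y, t).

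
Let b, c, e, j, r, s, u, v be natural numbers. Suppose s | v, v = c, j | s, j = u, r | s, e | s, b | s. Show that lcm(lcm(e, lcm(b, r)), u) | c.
Since b | s and r | s, lcm(b, r) | s. Since e | s, lcm(e, lcm(b, r)) | s. j = u and j | s, thus u | s. Because lcm(e, lcm(b, r)) | s, lcm(lcm(e, lcm(b, r)), u) | s. Because v = c and s | v, s | c. Since lcm(lcm(e, lcm(b, r)), u) | s, lcm(lcm(e, lcm(b, r)), u) | c.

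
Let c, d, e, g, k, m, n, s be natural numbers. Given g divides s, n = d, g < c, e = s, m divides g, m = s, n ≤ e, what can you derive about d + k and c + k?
d + k < c + k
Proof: From m = s and m divides g, s divides g. g divides s, so s = g. e = s, so e = g. n = d and n ≤ e, so d ≤ e. Since e = g, d ≤ g. g < c, so d < c. Then d + k < c + k.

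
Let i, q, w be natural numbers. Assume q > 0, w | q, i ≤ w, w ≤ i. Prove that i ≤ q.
w ≤ i and i ≤ w, thus w = i. Since w | q, i | q. q > 0, so i ≤ q.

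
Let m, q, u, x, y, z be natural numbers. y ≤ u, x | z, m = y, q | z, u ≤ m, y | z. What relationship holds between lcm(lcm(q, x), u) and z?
lcm(lcm(q, x), u) | z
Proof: q | z and x | z, so lcm(q, x) | z. m = y and u ≤ m, so u ≤ y. Since y ≤ u, y = u. From y | z, u | z. lcm(q, x) | z, so lcm(lcm(q, x), u) | z.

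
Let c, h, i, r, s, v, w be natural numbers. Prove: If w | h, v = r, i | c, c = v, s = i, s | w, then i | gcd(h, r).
s = i and s | w, thus i | w. w | h, so i | h. c = v and i | c, so i | v. v = r, so i | r. Since i | h, i | gcd(h, r).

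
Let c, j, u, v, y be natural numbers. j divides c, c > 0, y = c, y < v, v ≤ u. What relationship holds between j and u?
j < u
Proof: j divides c and c > 0, hence j ≤ c. y < v and v ≤ u, therefore y < u. y = c, so c < u. From j ≤ c, j < u.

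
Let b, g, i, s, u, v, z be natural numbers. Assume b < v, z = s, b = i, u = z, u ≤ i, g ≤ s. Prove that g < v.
u = z and z = s, so u = s. Since u ≤ i, s ≤ i. b = i and b < v, therefore i < v. s ≤ i, so s < v. From g ≤ s, g < v.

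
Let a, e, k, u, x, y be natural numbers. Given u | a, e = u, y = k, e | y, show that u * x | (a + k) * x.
y = k and e | y, hence e | k. e = u, so u | k. Since u | a, u | a + k. Then u * x | (a + k) * x.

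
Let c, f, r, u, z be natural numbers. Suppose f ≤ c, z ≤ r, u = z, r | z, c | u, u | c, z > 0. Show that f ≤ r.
r | z and z > 0, hence r ≤ z. z ≤ r, so z = r. u = z, so u = r. c | u and u | c, thus c = u. Since f ≤ c, f ≤ u. u = r, so f ≤ r.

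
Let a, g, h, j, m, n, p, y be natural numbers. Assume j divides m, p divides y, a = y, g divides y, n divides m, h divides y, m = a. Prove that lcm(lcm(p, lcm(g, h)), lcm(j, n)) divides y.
Since g divides y and h divides y, lcm(g, h) divides y. Since p divides y, lcm(p, lcm(g, h)) divides y. m = a and a = y, therefore m = y. From j divides m and n divides m, lcm(j, n) divides m. m = y, so lcm(j, n) divides y. From lcm(p, lcm(g, h)) divides y, lcm(lcm(p, lcm(g, h)), lcm(j, n)) divides y.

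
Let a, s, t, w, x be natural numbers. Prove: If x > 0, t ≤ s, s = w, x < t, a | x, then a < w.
a | x and x > 0, therefore a ≤ x. s = w and t ≤ s, thus t ≤ w. Since x < t, x < w. Since a ≤ x, a < w.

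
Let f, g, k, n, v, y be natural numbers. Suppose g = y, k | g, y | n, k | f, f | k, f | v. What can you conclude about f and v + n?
f | v + n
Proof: k | f and f | k, therefore k = f. g = y and k | g, so k | y. y | n, so k | n. Since k = f, f | n. Since f | v, f | v + n.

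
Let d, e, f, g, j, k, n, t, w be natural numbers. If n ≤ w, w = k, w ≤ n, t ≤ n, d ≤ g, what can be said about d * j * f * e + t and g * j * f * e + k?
d * j * f * e + t ≤ g * j * f * e + k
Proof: d ≤ g. By multiplying by a non-negative, d * j ≤ g * j. By multiplying by a non-negative, d * j * f ≤ g * j * f. By multiplying by a non-negative, d * j * f * e ≤ g * j * f * e. From n ≤ w and w ≤ n, n = w. Since w = k, n = k. From t ≤ n, t ≤ k. d * j * f * e ≤ g * j * f * e, so d * j * f * e + t ≤ g * j * f * e + k.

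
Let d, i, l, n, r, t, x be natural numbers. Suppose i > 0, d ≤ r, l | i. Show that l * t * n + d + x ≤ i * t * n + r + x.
l | i and i > 0, thus l ≤ i. Then l * t ≤ i * t. Then l * t * n ≤ i * t * n. d ≤ r, thus d + x ≤ r + x. Since l * t * n ≤ i * t * n, l * t * n + d + x ≤ i * t * n + r + x.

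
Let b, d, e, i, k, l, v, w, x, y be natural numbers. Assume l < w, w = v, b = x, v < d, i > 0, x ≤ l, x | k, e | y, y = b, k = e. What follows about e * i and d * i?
e * i < d * i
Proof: k = e and x | k, hence x | e. y = b and b = x, so y = x. Since e | y, e | x. From x | e, x = e. Because w = v and l < w, l < v. Since v < d, l < d. Since x ≤ l, x < d. Since x = e, e < d. i > 0, so e * i < d * i.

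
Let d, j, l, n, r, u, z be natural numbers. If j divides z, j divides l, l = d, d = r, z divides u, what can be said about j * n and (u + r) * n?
j * n divides (u + r) * n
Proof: j divides z and z divides u, therefore j divides u. l = d and j divides l, so j divides d. Because d = r, j divides r. Since j divides u, j divides u + r. Then j * n divides (u + r) * n.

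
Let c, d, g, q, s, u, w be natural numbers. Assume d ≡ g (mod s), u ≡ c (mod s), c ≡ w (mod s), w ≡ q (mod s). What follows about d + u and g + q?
d + u ≡ g + q (mod s)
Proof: u ≡ c (mod s) and c ≡ w (mod s), thus u ≡ w (mod s). w ≡ q (mod s), so u ≡ q (mod s). Since d ≡ g (mod s), by adding congruences, d + u ≡ g + q (mod s).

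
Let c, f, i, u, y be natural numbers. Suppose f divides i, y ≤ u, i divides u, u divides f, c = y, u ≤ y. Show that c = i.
y ≤ u and u ≤ y, thus y = u. Since c = y, c = u. u divides f and f divides i, therefore u divides i. Since i divides u, u = i. c = u, so c = i.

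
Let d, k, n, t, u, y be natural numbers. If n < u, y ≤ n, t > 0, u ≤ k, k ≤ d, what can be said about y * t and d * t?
y * t < d * t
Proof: n < u and u ≤ k, so n < k. Since y ≤ n, y < k. k ≤ d, so y < d. t > 0, so y * t < d * t.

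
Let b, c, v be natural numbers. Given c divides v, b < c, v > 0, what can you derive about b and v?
b < v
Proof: c divides v and v > 0, so c ≤ v. b < c, so b < v.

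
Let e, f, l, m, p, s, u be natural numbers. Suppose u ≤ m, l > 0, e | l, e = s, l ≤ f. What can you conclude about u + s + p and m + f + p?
u + s + p ≤ m + f + p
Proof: e = s and e | l, therefore s | l. Since l > 0, s ≤ l. l ≤ f, so s ≤ f. u ≤ m, so u + s ≤ m + f. Then u + s + p ≤ m + f + p.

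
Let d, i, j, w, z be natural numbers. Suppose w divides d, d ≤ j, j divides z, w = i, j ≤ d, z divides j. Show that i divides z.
j divides z and z divides j, thus j = z. d ≤ j and j ≤ d, therefore d = j. w divides d, so w divides j. w = i, so i divides j. Since j = z, i divides z.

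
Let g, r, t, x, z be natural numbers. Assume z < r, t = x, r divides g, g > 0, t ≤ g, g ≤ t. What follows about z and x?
z < x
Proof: g ≤ t and t ≤ g, therefore g = t. From t = x, g = x. r divides g and g > 0, so r ≤ g. Since g = x, r ≤ x. Because z < r, z < x.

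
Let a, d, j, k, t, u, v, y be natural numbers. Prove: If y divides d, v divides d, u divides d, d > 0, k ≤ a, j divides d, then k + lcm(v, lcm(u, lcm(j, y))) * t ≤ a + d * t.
Since j divides d and y divides d, lcm(j, y) divides d. Since u divides d, lcm(u, lcm(j, y)) divides d. Since v divides d, lcm(v, lcm(u, lcm(j, y))) divides d. Since d > 0, lcm(v, lcm(u, lcm(j, y))) ≤ d. By multiplying by a non-negative, lcm(v, lcm(u, lcm(j, y))) * t ≤ d * t. Since k ≤ a, k + lcm(v, lcm(u, lcm(j, y))) * t ≤ a + d * t.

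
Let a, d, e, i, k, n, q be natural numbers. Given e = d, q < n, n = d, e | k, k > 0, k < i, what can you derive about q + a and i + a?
q + a < i + a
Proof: n = d and q < n, therefore q < d. e = d and e | k, so d | k. k > 0, so d ≤ k. k < i, so d < i. Since q < d, q < i. Then q + a < i + a.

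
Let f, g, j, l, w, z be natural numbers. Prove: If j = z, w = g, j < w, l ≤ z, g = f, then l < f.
w = g and g = f, so w = f. j = z and j < w, therefore z < w. Since l ≤ z, l < w. Because w = f, l < f.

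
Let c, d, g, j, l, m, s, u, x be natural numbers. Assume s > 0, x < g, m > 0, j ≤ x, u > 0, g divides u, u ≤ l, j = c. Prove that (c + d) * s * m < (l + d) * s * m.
Since j ≤ x and x < g, j < g. Because g divides u and u > 0, g ≤ u. Since j < g, j < u. u ≤ l, so j < l. From j = c, c < l. Then c + d < l + d. Combining with s > 0, by multiplying by a positive, (c + d) * s < (l + d) * s. Combining with m > 0, by multiplying by a positive, (c + d) * s * m < (l + d) * s * m.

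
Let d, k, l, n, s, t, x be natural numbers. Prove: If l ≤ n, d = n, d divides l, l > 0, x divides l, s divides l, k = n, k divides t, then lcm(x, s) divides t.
Since d = n and d divides l, n divides l. Since l > 0, n ≤ l. Since l ≤ n, l = n. Because x divides l and s divides l, lcm(x, s) divides l. Since l = n, lcm(x, s) divides n. k = n and k divides t, therefore n divides t. Because lcm(x, s) divides n, lcm(x, s) divides t.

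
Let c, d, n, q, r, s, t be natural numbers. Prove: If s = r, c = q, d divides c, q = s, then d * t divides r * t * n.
c = q and q = s, so c = s. Since s = r, c = r. Since d divides c, d divides r. Then d * t divides r * t. Then d * t divides r * t * n.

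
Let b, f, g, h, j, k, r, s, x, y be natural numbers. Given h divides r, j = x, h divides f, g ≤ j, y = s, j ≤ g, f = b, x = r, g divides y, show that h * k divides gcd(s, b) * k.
Because j = x and x = r, j = r. g ≤ j and j ≤ g, therefore g = j. y = s and g divides y, therefore g divides s. Since g = j, j divides s. j = r, so r divides s. Because h divides r, h divides s. Since f = b and h divides f, h divides b. Since h divides s, h divides gcd(s, b). Then h * k divides gcd(s, b) * k.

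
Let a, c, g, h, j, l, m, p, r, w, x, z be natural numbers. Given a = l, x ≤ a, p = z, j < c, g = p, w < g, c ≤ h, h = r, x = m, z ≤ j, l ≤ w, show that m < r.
a = l and x ≤ a, thus x ≤ l. From x = m, m ≤ l. l ≤ w, so m ≤ w. g = p and p = z, thus g = z. w < g, so w < z. z ≤ j and j < c, so z < c. Since h = r and c ≤ h, c ≤ r. From z < c, z < r. Since w < z, w < r. Since m ≤ w, m < r.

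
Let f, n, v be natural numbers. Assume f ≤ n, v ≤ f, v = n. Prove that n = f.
v = n and v ≤ f, therefore n ≤ f. f ≤ n, so f = n. Then n = f.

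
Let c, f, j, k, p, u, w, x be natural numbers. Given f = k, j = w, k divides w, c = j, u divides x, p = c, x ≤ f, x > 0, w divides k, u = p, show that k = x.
w divides k and k divides w, so w = k. c = j and j = w, hence c = w. u = p and p = c, so u = c. Since u divides x, c divides x. c = w, so w divides x. x > 0, so w ≤ x. Because w = k, k ≤ x. f = k and x ≤ f, hence x ≤ k. Since k ≤ x, k = x.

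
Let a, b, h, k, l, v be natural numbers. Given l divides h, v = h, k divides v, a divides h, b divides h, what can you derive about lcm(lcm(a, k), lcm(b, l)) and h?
lcm(lcm(a, k), lcm(b, l)) divides h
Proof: v = h and k divides v, hence k divides h. From a divides h, lcm(a, k) divides h. b divides h and l divides h, therefore lcm(b, l) divides h. lcm(a, k) divides h, so lcm(lcm(a, k), lcm(b, l)) divides h.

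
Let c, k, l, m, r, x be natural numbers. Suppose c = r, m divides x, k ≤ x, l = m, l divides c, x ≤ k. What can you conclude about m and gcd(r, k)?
m divides gcd(r, k)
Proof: l = m and l divides c, thus m divides c. Since c = r, m divides r. x ≤ k and k ≤ x, thus x = k. Since m divides x, m divides k. m divides r, so m divides gcd(r, k).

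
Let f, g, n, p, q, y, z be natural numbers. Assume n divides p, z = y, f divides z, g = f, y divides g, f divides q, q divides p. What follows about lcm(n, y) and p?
lcm(n, y) divides p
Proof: z = y and f divides z, therefore f divides y. g = f and y divides g, so y divides f. f divides y, so f = y. f divides q and q divides p, so f divides p. Since f = y, y divides p. Since n divides p, lcm(n, y) divides p.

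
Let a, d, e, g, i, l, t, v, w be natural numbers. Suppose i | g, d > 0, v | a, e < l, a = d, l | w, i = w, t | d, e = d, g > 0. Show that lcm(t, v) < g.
Since a = d and v | a, v | d. From t | d, lcm(t, v) | d. From d > 0, lcm(t, v) ≤ d. From e = d and e < l, d < l. Since lcm(t, v) ≤ d, lcm(t, v) < l. i = w and i | g, thus w | g. l | w, so l | g. Since g > 0, l ≤ g. lcm(t, v) < l, so lcm(t, v) < g.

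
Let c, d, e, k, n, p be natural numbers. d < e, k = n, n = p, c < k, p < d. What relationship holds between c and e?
c < e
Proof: k = n and n = p, thus k = p. c < k, so c < p. Since p < d, c < d. From d < e, c < e.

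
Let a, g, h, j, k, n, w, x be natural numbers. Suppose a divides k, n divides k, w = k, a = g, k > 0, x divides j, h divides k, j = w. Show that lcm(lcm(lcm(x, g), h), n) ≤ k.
Because j = w and x divides j, x divides w. Since w = k, x divides k. Since a = g and a divides k, g divides k. x divides k, so lcm(x, g) divides k. h divides k, so lcm(lcm(x, g), h) divides k. Since n divides k, lcm(lcm(lcm(x, g), h), n) divides k. Since k > 0, lcm(lcm(lcm(x, g), h), n) ≤ k.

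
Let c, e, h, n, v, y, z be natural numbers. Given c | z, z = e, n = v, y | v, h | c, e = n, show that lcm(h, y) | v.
z = e and e = n, thus z = n. Because c | z, c | n. n = v, so c | v. h | c, so h | v. y | v, so lcm(h, y) | v.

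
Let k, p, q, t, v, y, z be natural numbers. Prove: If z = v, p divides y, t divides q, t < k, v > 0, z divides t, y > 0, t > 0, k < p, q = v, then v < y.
q = v and t divides q, hence t divides v. From v > 0, t ≤ v. z = v and z divides t, so v divides t. t > 0, so v ≤ t. Since t ≤ v, t = v. t < k and k < p, thus t < p. p divides y and y > 0, therefore p ≤ y. Since t < p, t < y. Since t = v, v < y.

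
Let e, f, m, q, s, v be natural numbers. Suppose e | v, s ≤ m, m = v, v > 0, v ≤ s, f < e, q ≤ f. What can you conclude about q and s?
q < s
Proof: Since m = v and s ≤ m, s ≤ v. v ≤ s, so v = s. Because q ≤ f and f < e, q < e. e | v and v > 0, so e ≤ v. q < e, so q < v. Since v = s, q < s.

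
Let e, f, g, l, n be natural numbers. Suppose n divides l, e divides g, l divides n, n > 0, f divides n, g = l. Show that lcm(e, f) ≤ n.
Because l divides n and n divides l, l = n. Since g = l, g = n. Because e divides g, e divides n. From f divides n, lcm(e, f) divides n. Since n > 0, lcm(e, f) ≤ n.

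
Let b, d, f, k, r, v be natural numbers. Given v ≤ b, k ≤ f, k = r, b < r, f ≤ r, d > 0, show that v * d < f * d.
k = r and k ≤ f, hence r ≤ f. Since f ≤ r, r = f. v ≤ b and b < r, therefore v < r. r = f, so v < f. Since d > 0, v * d < f * d.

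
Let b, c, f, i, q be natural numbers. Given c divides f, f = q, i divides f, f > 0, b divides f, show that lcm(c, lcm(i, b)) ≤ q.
i divides f and b divides f, so lcm(i, b) divides f. c divides f, so lcm(c, lcm(i, b)) divides f. f > 0, so lcm(c, lcm(i, b)) ≤ f. f = q, so lcm(c, lcm(i, b)) ≤ q.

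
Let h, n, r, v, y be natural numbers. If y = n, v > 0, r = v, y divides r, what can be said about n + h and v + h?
n + h ≤ v + h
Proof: From r = v and y divides r, y divides v. Since y = n, n divides v. v > 0, so n ≤ v. Then n + h ≤ v + h.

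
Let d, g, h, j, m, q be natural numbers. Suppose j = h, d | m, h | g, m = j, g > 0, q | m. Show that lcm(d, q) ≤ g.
From d | m and q | m, lcm(d, q) | m. m = j, so lcm(d, q) | j. j = h, so lcm(d, q) | h. From h | g, lcm(d, q) | g. Since g > 0, lcm(d, q) ≤ g.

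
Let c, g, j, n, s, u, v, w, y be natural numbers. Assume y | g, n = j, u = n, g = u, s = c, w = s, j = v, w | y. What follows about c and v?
c | v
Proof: n = j and j = v, so n = v. g = u and u = n, hence g = n. Since y | g, y | n. Since w | y, w | n. Since n = v, w | v. w = s, so s | v. s = c, so c | v.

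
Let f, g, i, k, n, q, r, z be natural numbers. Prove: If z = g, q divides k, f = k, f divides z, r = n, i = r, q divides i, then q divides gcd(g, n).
f = k and f divides z, hence k divides z. Since q divides k, q divides z. z = g, so q divides g. From i = r and q divides i, q divides r. r = n, so q divides n. Since q divides g, q divides gcd(g, n).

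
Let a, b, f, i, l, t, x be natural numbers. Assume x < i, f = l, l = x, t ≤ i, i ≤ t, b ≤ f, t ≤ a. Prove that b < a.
f = l and l = x, therefore f = x. Since b ≤ f, b ≤ x. x < i, so b < i. Since t ≤ i and i ≤ t, t = i. t ≤ a, so i ≤ a. b < i, so b < a.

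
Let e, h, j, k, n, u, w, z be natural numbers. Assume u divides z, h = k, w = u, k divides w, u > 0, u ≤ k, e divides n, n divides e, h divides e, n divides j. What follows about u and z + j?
u divides z + j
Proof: Since w = u and k divides w, k divides u. u > 0, so k ≤ u. u ≤ k, so k = u. h = k, so h = u. Because e divides n and n divides e, e = n. h divides e, so h divides n. Since n divides j, h divides j. h = u, so u divides j. u divides z, so u divides z + j.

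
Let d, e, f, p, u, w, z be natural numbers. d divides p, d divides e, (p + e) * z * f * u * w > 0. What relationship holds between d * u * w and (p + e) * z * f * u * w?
d * u * w ≤ (p + e) * z * f * u * w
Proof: From d divides p and d divides e, d divides p + e. Then d divides (p + e) * z. Then d divides (p + e) * z * f. Then d * u divides (p + e) * z * f * u. Then d * u * w divides (p + e) * z * f * u * w. Since (p + e) * z * f * u * w > 0, d * u * w ≤ (p + e) * z * f * u * w.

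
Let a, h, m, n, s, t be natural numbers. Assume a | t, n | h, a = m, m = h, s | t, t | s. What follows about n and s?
n | s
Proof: t | s and s | t, so t = s. a = m and a | t, thus m | t. Because m = h, h | t. Since t = s, h | s. Since n | h, n | s.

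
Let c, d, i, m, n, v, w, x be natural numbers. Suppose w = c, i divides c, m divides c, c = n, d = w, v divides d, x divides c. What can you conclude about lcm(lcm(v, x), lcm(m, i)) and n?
lcm(lcm(v, x), lcm(m, i)) divides n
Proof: d = w and w = c, hence d = c. From v divides d, v divides c. Since x divides c, lcm(v, x) divides c. m divides c and i divides c, therefore lcm(m, i) divides c. lcm(v, x) divides c, so lcm(lcm(v, x), lcm(m, i)) divides c. Since c = n, lcm(lcm(v, x), lcm(m, i)) divides n.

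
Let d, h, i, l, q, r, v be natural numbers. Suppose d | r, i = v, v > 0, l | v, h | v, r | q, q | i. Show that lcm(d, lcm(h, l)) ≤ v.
From d | r and r | q, d | q. Because i = v and q | i, q | v. Since d | q, d | v. Since h | v and l | v, lcm(h, l) | v. Since d | v, lcm(d, lcm(h, l)) | v. Since v > 0, lcm(d, lcm(h, l)) ≤ v.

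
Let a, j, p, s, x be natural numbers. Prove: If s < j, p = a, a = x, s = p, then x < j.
p = a and a = x, thus p = x. s = p and s < j, therefore p < j. Since p = x, x < j.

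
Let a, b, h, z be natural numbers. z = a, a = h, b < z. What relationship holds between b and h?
b < h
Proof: z = a and a = h, thus z = h. From b < z, b < h.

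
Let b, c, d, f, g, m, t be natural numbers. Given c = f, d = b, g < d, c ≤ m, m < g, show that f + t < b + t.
Because c = f and c ≤ m, f ≤ m. m < g and g < d, thus m < d. Since d = b, m < b. Since f ≤ m, f < b. Then f + t < b + t.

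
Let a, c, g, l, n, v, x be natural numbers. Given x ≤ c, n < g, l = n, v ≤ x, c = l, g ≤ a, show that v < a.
From c = l and l = n, c = n. v ≤ x and x ≤ c, so v ≤ c. c = n, so v ≤ n. n < g and g ≤ a, so n < a. Since v ≤ n, v < a.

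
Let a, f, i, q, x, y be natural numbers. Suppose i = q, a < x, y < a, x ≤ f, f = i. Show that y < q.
Since f = i and i = q, f = q. a < x and x ≤ f, therefore a < f. f = q, so a < q. Because y < a, y < q.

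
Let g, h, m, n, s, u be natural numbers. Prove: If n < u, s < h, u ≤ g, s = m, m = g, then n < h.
n < u and u ≤ g, so n < g. s = m and m = g, hence s = g. Since s < h, g < h. Since n < g, n < h.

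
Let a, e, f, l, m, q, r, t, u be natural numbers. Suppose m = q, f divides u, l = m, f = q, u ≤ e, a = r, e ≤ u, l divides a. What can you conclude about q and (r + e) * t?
q divides (r + e) * t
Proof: Since l = m and l divides a, m divides a. m = q, so q divides a. a = r, so q divides r. u ≤ e and e ≤ u, hence u = e. Since f divides u, f divides e. Since f = q, q divides e. Since q divides r, q divides r + e. Then q divides (r + e) * t.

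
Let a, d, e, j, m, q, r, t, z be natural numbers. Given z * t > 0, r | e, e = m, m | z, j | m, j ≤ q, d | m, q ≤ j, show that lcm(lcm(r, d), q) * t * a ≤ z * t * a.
Because e = m and r | e, r | m. d | m, so lcm(r, d) | m. j ≤ q and q ≤ j, thus j = q. j | m, so q | m. Since lcm(r, d) | m, lcm(lcm(r, d), q) | m. Since m | z, lcm(lcm(r, d), q) | z. Then lcm(lcm(r, d), q) * t | z * t. z * t > 0, so lcm(lcm(r, d), q) * t ≤ z * t. Then lcm(lcm(r, d), q) * t * a ≤ z * t * a.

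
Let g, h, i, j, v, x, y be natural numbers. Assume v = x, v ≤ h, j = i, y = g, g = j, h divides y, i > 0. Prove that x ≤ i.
v = x and v ≤ h, hence x ≤ h. Since y = g and g = j, y = j. Since h divides y, h divides j. j = i, so h divides i. Since i > 0, h ≤ i. x ≤ h, so x ≤ i.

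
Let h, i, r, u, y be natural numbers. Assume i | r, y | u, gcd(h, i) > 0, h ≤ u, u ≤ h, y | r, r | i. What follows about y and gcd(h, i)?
y ≤ gcd(h, i)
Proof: u ≤ h and h ≤ u, therefore u = h. Since y | u, y | h. r | i and i | r, therefore r = i. y | r, so y | i. y | h, so y | gcd(h, i). Since gcd(h, i) > 0, y ≤ gcd(h, i).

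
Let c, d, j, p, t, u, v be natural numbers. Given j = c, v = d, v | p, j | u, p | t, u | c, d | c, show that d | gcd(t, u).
v | p and p | t, so v | t. From v = d, d | t. j = c and j | u, therefore c | u. Since u | c, c = u. d | c, so d | u. Since d | t, d | gcd(t, u).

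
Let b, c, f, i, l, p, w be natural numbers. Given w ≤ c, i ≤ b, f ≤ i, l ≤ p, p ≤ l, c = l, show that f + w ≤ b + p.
f ≤ i and i ≤ b, so f ≤ b. From l ≤ p and p ≤ l, l = p. Since c = l, c = p. w ≤ c, so w ≤ p. f ≤ b, so f + w ≤ b + p.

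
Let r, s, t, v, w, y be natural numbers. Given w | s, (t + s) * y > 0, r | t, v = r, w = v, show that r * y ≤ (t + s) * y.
From w = v and w | s, v | s. v = r, so r | s. r | t, so r | t + s. Then r * y | (t + s) * y. (t + s) * y > 0, so r * y ≤ (t + s) * y.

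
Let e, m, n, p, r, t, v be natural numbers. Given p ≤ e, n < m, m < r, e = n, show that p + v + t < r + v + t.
e = n and p ≤ e, hence p ≤ n. n < m and m < r, therefore n < r. Since p ≤ n, p < r. Then p + v < r + v. Then p + v + t < r + v + t.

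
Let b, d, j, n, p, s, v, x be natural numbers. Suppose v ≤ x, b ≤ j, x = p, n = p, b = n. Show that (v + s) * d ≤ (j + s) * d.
x = p and v ≤ x, hence v ≤ p. Since b = n and n = p, b = p. Since b ≤ j, p ≤ j. v ≤ p, so v ≤ j. Then v + s ≤ j + s. Then (v + s) * d ≤ (j + s) * d.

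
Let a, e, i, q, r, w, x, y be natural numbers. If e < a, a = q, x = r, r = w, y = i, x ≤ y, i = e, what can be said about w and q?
w < q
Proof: y = i and i = e, thus y = e. Because x = r and r = w, x = w. x ≤ y, so w ≤ y. Because y = e, w ≤ e. a = q and e < a, so e < q. Since w ≤ e, w < q.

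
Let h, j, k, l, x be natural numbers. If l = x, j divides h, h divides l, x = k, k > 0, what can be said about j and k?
j ≤ k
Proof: From j divides h and h divides l, j divides l. Since l = x, j divides x. x = k, so j divides k. Since k > 0, j ≤ k.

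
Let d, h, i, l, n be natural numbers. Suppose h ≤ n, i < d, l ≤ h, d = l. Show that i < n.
Since d = l and i < d, i < l. l ≤ h and h ≤ n, therefore l ≤ n. i < l, so i < n.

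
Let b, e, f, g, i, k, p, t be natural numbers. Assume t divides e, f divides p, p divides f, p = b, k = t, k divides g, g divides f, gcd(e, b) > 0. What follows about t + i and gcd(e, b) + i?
t + i ≤ gcd(e, b) + i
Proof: Since f divides p and p divides f, f = p. Since p = b, f = b. k = t and k divides g, thus t divides g. Since g divides f, t divides f. f = b, so t divides b. t divides e, so t divides gcd(e, b). From gcd(e, b) > 0, t ≤ gcd(e, b). Then t + i ≤ gcd(e, b) + i.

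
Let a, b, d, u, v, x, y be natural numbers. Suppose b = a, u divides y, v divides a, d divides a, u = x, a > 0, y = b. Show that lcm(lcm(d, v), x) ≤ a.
d divides a and v divides a, therefore lcm(d, v) divides a. Since y = b and b = a, y = a. Since u divides y, u divides a. Since u = x, x divides a. Since lcm(d, v) divides a, lcm(lcm(d, v), x) divides a. Because a > 0, lcm(lcm(d, v), x) ≤ a.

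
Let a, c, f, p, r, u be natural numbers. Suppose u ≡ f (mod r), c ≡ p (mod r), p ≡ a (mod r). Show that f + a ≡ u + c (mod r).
From c ≡ p (mod r) and p ≡ a (mod r), c ≡ a (mod r). Combining with u ≡ f (mod r), by adding congruences, u + c ≡ f + a (mod r). Then f + a ≡ u + c (mod r).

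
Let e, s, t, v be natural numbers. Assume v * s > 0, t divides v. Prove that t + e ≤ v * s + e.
Since t divides v, t divides v * s. Since v * s > 0, t ≤ v * s. Then t + e ≤ v * s + e.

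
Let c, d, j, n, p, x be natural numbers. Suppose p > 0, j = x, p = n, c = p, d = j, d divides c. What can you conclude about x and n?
x ≤ n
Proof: d = j and j = x, thus d = x. c = p and d divides c, thus d divides p. Since d = x, x divides p. Since p > 0, x ≤ p. p = n, so x ≤ n.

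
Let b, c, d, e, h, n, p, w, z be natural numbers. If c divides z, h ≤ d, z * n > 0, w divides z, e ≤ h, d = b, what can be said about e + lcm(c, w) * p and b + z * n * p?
e + lcm(c, w) * p ≤ b + z * n * p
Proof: Because d = b and h ≤ d, h ≤ b. Because e ≤ h, e ≤ b. c divides z and w divides z, thus lcm(c, w) divides z. Then lcm(c, w) divides z * n. Since z * n > 0, lcm(c, w) ≤ z * n. By multiplying by a non-negative, lcm(c, w) * p ≤ z * n * p. Because e ≤ b, e + lcm(c, w) * p ≤ b + z * n * p.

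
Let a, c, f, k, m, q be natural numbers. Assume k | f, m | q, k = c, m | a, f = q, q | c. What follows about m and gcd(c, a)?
m | gcd(c, a)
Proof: f = q and k | f, so k | q. Since k = c, c | q. Since q | c, q = c. m | q, so m | c. m | a, so m | gcd(c, a).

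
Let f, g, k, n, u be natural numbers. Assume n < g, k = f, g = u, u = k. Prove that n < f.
g = u and u = k, so g = k. Since k = f, g = f. Since n < g, n < f.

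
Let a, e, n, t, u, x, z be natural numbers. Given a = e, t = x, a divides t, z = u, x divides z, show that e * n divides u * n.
Since t = x and a divides t, a divides x. a = e, so e divides x. Because z = u and x divides z, x divides u. e divides x, so e divides u. Then e * n divides u * n.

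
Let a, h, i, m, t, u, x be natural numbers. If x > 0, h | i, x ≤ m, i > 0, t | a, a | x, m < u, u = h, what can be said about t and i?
t < i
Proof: t | a and a | x, therefore t | x. Since x > 0, t ≤ x. x ≤ m and m < u, so x < u. Since u = h, x < h. Since h | i and i > 0, h ≤ i. x < h, so x < i. t ≤ x, so t < i.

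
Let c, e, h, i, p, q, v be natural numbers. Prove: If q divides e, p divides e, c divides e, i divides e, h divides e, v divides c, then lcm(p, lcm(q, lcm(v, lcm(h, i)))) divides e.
v divides c and c divides e, therefore v divides e. h divides e and i divides e, hence lcm(h, i) divides e. Since v divides e, lcm(v, lcm(h, i)) divides e. q divides e, so lcm(q, lcm(v, lcm(h, i))) divides e. p divides e, so lcm(p, lcm(q, lcm(v, lcm(h, i)))) divides e.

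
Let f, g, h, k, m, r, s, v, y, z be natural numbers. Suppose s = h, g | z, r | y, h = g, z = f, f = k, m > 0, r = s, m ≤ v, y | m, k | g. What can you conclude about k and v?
k ≤ v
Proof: z = f and g | z, hence g | f. Since f = k, g | k. k | g, so g = k. From s = h and h = g, s = g. Since r = s, r = g. r | y and y | m, hence r | m. Since r = g, g | m. m > 0, so g ≤ m. m ≤ v, so g ≤ v. g = k, so k ≤ v.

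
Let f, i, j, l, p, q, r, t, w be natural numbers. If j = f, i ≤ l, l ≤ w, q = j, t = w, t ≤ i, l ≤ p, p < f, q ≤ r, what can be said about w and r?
w < r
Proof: t = w and t ≤ i, therefore w ≤ i. Since i ≤ l, w ≤ l. Since l ≤ w, l = w. Since l ≤ p and p < f, l < f. l = w, so w < f. From q = j and q ≤ r, j ≤ r. j = f, so f ≤ r. Because w < f, w < r.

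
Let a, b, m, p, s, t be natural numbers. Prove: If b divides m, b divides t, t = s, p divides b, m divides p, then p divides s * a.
b divides m and m divides p, so b divides p. Since p divides b, b = p. t = s and b divides t, therefore b divides s. From b = p, p divides s. Then p divides s * a.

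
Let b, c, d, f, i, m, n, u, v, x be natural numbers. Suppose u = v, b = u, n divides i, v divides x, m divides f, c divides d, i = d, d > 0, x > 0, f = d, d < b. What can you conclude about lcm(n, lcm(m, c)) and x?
lcm(n, lcm(m, c)) < x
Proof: Since i = d and n divides i, n divides d. f = d and m divides f, hence m divides d. Since c divides d, lcm(m, c) divides d. n divides d, so lcm(n, lcm(m, c)) divides d. Because d > 0, lcm(n, lcm(m, c)) ≤ d. b = u and u = v, so b = v. Since d < b, d < v. v divides x and x > 0, thus v ≤ x. Since d < v, d < x. lcm(n, lcm(m, c)) ≤ d, so lcm(n, lcm(m, c)) < x.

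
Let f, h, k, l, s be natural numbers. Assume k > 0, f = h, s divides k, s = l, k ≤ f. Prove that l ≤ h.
From s = l and s divides k, l divides k. Since k > 0, l ≤ k. f = h and k ≤ f, so k ≤ h. Since l ≤ k, l ≤ h.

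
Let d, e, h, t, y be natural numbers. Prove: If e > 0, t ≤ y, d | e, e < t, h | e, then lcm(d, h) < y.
d | e and h | e, therefore lcm(d, h) | e. Since e > 0, lcm(d, h) ≤ e. e < t, so lcm(d, h) < t. t ≤ y, so lcm(d, h) < y.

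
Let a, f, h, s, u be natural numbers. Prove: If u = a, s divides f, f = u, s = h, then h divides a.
From f = u and u = a, f = a. s = h and s divides f, thus h divides f. f = a, so h divides a.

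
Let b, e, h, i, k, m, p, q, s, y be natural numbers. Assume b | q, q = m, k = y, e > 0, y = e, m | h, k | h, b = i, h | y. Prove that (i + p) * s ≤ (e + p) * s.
From k = y and k | h, y | h. From h | y, h = y. Since y = e, h = e. Because q = m and b | q, b | m. Since m | h, b | h. b = i, so i | h. Since h = e, i | e. From e > 0, i ≤ e. Then i + p ≤ e + p. Then (i + p) * s ≤ (e + p) * s.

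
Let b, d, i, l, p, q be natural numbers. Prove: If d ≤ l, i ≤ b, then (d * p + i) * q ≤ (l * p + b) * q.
Because d ≤ l, d * p ≤ l * p. i ≤ b, so d * p + i ≤ l * p + b. Then (d * p + i) * q ≤ (l * p + b) * q.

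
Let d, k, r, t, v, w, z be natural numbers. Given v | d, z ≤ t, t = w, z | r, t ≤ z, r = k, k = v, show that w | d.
z ≤ t and t ≤ z, so z = t. Since t = w, z = w. r = k and z | r, so z | k. k = v, so z | v. Since v | d, z | d. z = w, so w | d.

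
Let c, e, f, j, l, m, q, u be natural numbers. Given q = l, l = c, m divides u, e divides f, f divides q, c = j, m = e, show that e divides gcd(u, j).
From m = e and m divides u, e divides u. l = c and c = j, hence l = j. q = l and f divides q, therefore f divides l. Since e divides f, e divides l. l = j, so e divides j. e divides u, so e divides gcd(u, j).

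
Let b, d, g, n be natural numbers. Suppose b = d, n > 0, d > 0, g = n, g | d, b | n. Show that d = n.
Because b = d and b | n, d | n. Since n > 0, d ≤ n. g = n and g | d, so n | d. Since d > 0, n ≤ d. Since d ≤ n, d = n.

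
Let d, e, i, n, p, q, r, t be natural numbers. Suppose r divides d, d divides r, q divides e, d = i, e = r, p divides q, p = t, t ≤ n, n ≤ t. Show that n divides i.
r divides d and d divides r, hence r = d. d = i, so r = i. t ≤ n and n ≤ t, therefore t = n. Since p = t and p divides q, t divides q. e = r and q divides e, thus q divides r. t divides q, so t divides r. Since t = n, n divides r. Since r = i, n divides i.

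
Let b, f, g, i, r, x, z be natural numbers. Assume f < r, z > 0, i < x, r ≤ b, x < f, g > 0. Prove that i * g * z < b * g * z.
i < x and x < f, hence i < f. f < r and r ≤ b, hence f < b. Since i < f, i < b. g > 0, so i * g < b * g. z > 0, so i * g * z < b * g * z.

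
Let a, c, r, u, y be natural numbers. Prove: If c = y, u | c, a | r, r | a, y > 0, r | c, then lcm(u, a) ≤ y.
r | a and a | r, so r = a. Since r | c, a | c. Since u | c, lcm(u, a) | c. c = y, so lcm(u, a) | y. y > 0, so lcm(u, a) ≤ y.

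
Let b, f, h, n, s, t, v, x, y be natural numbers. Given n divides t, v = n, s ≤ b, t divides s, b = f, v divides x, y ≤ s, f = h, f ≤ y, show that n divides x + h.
v = n and v divides x, therefore n divides x. Because b = f and s ≤ b, s ≤ f. f ≤ y and y ≤ s, therefore f ≤ s. s ≤ f, so s = f. Since f = h, s = h. n divides t and t divides s, hence n divides s. s = h, so n divides h. From n divides x, n divides x + h.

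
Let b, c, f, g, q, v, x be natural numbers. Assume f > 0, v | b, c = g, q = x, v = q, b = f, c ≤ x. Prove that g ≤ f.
Since c = g and c ≤ x, g ≤ x. v = q and q = x, so v = x. Since v | b, x | b. Since b = f, x | f. Since f > 0, x ≤ f. Since g ≤ x, g ≤ f.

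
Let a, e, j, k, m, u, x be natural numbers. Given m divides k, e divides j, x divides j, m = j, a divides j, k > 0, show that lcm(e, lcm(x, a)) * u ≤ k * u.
x divides j and a divides j, thus lcm(x, a) divides j. e divides j, so lcm(e, lcm(x, a)) divides j. From m = j and m divides k, j divides k. lcm(e, lcm(x, a)) divides j, so lcm(e, lcm(x, a)) divides k. k > 0, so lcm(e, lcm(x, a)) ≤ k. By multiplying by a non-negative, lcm(e, lcm(x, a)) * u ≤ k * u.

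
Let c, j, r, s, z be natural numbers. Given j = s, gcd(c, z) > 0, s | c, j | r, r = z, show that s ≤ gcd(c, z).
j = s and j | r, hence s | r. Since r = z, s | z. Since s | c, s | gcd(c, z). Since gcd(c, z) > 0, s ≤ gcd(c, z).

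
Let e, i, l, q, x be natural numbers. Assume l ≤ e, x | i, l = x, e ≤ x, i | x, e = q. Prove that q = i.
i | x and x | i, therefore i = x. Since l = x and l ≤ e, x ≤ e. Since e ≤ x, x = e. i = x, so i = e. Since e = q, i = q. Then q = i.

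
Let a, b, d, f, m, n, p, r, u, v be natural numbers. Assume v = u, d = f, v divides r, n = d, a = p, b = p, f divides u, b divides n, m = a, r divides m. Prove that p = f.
Since n = d and d = f, n = f. b = p and b divides n, thus p divides n. Since n = f, p divides f. Since v = u and v divides r, u divides r. f divides u, so f divides r. Since m = a and r divides m, r divides a. f divides r, so f divides a. a = p, so f divides p. Since p divides f, p = f.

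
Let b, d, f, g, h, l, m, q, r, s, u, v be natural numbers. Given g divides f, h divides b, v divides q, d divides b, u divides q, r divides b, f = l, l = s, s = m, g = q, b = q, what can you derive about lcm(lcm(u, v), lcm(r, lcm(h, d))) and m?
lcm(lcm(u, v), lcm(r, lcm(h, d))) divides m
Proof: Since f = l and l = s, f = s. s = m, so f = m. u divides q and v divides q, so lcm(u, v) divides q. h divides b and d divides b, hence lcm(h, d) divides b. Since r divides b, lcm(r, lcm(h, d)) divides b. b = q, so lcm(r, lcm(h, d)) divides q. Since lcm(u, v) divides q, lcm(lcm(u, v), lcm(r, lcm(h, d))) divides q. g = q and g divides f, hence q divides f. lcm(lcm(u, v), lcm(r, lcm(h, d))) divides q, so lcm(lcm(u, v), lcm(r, lcm(h, d))) divides f. Because f = m, lcm(lcm(u, v), lcm(r, lcm(h, d))) divides m.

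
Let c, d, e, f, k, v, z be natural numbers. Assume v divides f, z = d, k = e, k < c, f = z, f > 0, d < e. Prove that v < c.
v divides f and f > 0, so v ≤ f. f = z, so v ≤ z. Since z = d, v ≤ d. k = e and k < c, so e < c. d < e, so d < c. v ≤ d, so v < c.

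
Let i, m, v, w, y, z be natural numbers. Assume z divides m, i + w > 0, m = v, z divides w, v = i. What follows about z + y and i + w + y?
z + y ≤ i + w + y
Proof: Since m = v and v = i, m = i. Since z divides m, z divides i. z divides w, so z divides i + w. i + w > 0, so z ≤ i + w. Then z + y ≤ i + w + y.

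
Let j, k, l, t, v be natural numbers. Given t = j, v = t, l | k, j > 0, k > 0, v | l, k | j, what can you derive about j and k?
j = k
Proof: v = t and t = j, so v = j. v | l and l | k, thus v | k. From k > 0, v ≤ k. Since v = j, j ≤ k. k | j and j > 0, therefore k ≤ j. Since j ≤ k, j = k.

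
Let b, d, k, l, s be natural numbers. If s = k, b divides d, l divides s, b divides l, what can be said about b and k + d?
b divides k + d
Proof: b divides l and l divides s, thus b divides s. Because s = k, b divides k. Since b divides d, b divides k + d.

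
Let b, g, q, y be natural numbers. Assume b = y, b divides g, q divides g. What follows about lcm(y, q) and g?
lcm(y, q) divides g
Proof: b = y and b divides g, hence y divides g. q divides g, so lcm(y, q) divides g.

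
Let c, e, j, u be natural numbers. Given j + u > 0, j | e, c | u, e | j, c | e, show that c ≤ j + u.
e | j and j | e, hence e = j. c | e, so c | j. Since c | u, c | j + u. j + u > 0, so c ≤ j + u.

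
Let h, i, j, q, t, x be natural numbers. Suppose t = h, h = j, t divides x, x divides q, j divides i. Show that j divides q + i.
t = h and h = j, hence t = j. Because t divides x and x divides q, t divides q. t = j, so j divides q. Because j divides i, j divides q + i.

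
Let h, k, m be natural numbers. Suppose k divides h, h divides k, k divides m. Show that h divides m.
k divides h and h divides k, thus k = h. Since k divides m, h divides m.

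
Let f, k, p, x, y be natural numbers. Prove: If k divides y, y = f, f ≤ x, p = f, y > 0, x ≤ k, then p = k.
f ≤ x and x ≤ k, therefore f ≤ k. k divides y and y > 0, so k ≤ y. y = f, so k ≤ f. f ≤ k, so f = k. Since p = f, p = k.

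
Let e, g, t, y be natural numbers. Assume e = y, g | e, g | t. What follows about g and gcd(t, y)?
g | gcd(t, y)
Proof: e = y and g | e, thus g | y. Since g | t, g | gcd(t, y).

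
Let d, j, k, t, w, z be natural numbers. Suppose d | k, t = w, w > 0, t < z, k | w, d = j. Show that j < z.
d | k and k | w, therefore d | w. Since d = j, j | w. w > 0, so j ≤ w. t = w and t < z, hence w < z. Since j ≤ w, j < z.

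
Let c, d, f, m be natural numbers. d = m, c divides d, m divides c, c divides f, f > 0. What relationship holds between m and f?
m ≤ f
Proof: Since d = m and c divides d, c divides m. m divides c, so c = m. Since c divides f and f > 0, c ≤ f. c = m, so m ≤ f.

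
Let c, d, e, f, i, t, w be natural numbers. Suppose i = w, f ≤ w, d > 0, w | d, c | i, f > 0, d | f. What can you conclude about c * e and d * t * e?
c * e | d * t * e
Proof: Since w | d and d > 0, w ≤ d. d | f and f > 0, thus d ≤ f. f ≤ w, so d ≤ w. Because w ≤ d, w = d. Because i = w, i = d. Since c | i, c | d. Then c | d * t. Then c * e | d * t * e.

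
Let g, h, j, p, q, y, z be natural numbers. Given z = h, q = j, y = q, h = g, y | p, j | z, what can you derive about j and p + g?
j | p + g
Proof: Since y = q and y | p, q | p. q = j, so j | p. z = h and h = g, thus z = g. j | z, so j | g. j | p, so j | p + g.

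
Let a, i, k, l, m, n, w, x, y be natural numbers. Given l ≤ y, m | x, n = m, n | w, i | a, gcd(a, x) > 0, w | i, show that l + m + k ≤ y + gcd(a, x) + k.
n | w and w | i, thus n | i. Since n = m, m | i. Since i | a, m | a. From m | x, m | gcd(a, x). Since gcd(a, x) > 0, m ≤ gcd(a, x). Then m + k ≤ gcd(a, x) + k. l ≤ y, so l + m + k ≤ y + gcd(a, x) + k.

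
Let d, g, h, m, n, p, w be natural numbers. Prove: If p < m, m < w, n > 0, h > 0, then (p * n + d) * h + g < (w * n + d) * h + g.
From p < m and m < w, p < w. Since n > 0, p * n < w * n. Then p * n + d < w * n + d. h > 0, so (p * n + d) * h < (w * n + d) * h. Then (p * n + d) * h + g < (w * n + d) * h + g.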